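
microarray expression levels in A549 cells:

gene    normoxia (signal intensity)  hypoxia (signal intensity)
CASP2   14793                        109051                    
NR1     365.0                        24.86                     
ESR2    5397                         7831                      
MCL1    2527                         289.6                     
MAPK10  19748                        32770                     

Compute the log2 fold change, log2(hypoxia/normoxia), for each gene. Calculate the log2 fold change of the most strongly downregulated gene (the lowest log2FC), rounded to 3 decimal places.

-3.876

log2(109051/14793) = 2.882  (CASP2)
log2(24.86/365.0) = -3.876  (NR1)
log2(7831/5397) = 0.537  (ESR2)
log2(289.6/2527) = -3.125  (MCL1)
log2(32770/19748) = 0.731  (MAPK10)
NR1 is most strongly downregulated.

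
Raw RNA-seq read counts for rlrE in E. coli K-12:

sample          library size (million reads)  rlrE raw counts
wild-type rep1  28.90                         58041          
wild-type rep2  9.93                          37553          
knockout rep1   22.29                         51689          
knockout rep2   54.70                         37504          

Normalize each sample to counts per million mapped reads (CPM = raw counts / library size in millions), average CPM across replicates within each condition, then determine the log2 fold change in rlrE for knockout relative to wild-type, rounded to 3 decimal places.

CPM(wild-type rep1) = 58041 / 28.90 = 2008.3391
CPM(wild-type rep2) = 37553 / 9.93 = 3781.7724
CPM(knockout rep1) = 51689 / 22.29 = 2318.9323
CPM(knockout rep2) = 37504 / 54.70 = 685.6307
mean CPM(wild-type) = 2895.0558; mean CPM(knockout) = 1502.2815
Fold change = 1502.2815 / 2895.0558 = 0.51891
log2(0.51891) = -0.9464

-0.946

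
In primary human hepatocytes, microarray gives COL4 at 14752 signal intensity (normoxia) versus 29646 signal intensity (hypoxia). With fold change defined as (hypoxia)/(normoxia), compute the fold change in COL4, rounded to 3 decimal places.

2.010

Fold change = 29646 / 14752 = 2.0096
COL4 is upregulated.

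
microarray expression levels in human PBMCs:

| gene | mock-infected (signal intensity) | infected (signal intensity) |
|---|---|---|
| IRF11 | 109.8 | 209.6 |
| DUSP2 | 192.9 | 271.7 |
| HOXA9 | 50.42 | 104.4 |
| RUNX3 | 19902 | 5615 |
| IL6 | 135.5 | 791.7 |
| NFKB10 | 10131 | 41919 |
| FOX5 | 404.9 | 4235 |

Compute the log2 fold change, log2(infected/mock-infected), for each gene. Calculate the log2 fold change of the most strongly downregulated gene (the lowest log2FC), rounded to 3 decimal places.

-1.826

log2(209.6/109.8) = 0.933  (IRF11)
log2(271.7/192.9) = 0.494  (DUSP2)
log2(104.4/50.42) = 1.050  (HOXA9)
log2(5615/19902) = -1.826  (RUNX3)
log2(791.7/135.5) = 2.547  (IL6)
log2(41919/10131) = 2.049  (NFKB10)
log2(4235/404.9) = 3.387  (FOX5)
RUNX3 is most strongly downregulated.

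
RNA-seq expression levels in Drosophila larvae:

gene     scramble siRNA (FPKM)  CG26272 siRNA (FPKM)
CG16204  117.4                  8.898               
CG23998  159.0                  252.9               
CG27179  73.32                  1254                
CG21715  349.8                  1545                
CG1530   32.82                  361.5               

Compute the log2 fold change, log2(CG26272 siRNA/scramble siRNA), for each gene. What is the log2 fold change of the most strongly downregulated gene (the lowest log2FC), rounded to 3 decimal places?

log2(8.898/117.4) = -3.722  (CG16204)
log2(252.9/159.0) = 0.670  (CG23998)
log2(1254/73.32) = 4.096  (CG27179)
log2(1545/349.8) = 2.143  (CG21715)
log2(361.5/32.82) = 3.461  (CG1530)
CG16204 is most strongly downregulated.

-3.722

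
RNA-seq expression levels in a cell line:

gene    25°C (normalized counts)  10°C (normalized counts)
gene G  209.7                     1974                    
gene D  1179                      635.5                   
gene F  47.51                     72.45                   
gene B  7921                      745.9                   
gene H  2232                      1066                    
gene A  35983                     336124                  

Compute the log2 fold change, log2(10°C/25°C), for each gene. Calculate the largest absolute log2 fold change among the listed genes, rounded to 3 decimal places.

3.409

log2(1974/209.7) = 3.235  (gene G)
log2(635.5/1179) = -0.892  (gene D)
log2(72.45/47.51) = 0.609  (gene F)
log2(745.9/7921) = -3.409  (gene B)
log2(1066/2232) = -1.066  (gene H)
log2(336124/35983) = 3.224  (gene A)
The largest magnitude belongs to gene B.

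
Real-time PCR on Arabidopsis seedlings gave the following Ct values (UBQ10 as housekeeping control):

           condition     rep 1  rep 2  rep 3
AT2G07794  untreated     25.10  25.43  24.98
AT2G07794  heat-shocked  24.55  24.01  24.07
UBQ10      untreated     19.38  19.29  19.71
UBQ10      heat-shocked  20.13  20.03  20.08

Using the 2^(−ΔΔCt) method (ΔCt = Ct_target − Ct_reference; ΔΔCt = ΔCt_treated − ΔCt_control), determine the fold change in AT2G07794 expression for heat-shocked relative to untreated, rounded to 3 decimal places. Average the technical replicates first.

2.990

Mean Ct: AT2G07794 untreated 25.170; AT2G07794 heat-shocked 24.210; UBQ10 untreated 19.460; UBQ10 heat-shocked 20.080
ΔCt(untreated) = 25.170 − 19.460 = 5.710
ΔCt(heat-shocked) = 24.210 − 20.080 = 4.130
ΔΔCt = 4.130 − 5.710 = -1.580
Fold change = 2^(−(-1.580)) = 2^1.580 = 2.9897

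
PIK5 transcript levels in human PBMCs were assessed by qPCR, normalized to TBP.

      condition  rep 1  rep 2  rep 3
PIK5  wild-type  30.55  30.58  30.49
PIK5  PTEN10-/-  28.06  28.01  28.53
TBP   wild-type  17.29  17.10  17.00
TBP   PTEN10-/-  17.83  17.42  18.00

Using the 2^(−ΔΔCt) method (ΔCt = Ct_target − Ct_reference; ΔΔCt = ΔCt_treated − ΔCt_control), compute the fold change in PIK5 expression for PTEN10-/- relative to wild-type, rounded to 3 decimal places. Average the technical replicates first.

Mean Ct: PIK5 wild-type 30.540; PIK5 PTEN10-/- 28.200; TBP wild-type 17.130; TBP PTEN10-/- 17.750
ΔCt(wild-type) = 30.540 − 17.130 = 13.410
ΔCt(PTEN10-/-) = 28.200 − 17.750 = 10.450
ΔΔCt = 10.450 − 13.410 = -2.960
Fold change = 2^(−(-2.960)) = 2^2.960 = 7.7812

7.781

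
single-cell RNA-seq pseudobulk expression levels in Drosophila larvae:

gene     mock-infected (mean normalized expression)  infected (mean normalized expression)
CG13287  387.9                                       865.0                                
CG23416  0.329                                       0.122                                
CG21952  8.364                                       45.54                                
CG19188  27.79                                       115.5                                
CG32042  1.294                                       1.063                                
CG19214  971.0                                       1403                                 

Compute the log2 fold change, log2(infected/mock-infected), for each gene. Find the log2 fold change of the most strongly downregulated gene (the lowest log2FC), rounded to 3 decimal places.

-1.431

log2(865.0/387.9) = 1.157  (CG13287)
log2(0.122/0.329) = -1.431  (CG23416)
log2(45.54/8.364) = 2.445  (CG21952)
log2(115.5/27.79) = 2.055  (CG19188)
log2(1.063/1.294) = -0.284  (CG32042)
log2(1403/971.0) = 0.531  (CG19214)
CG23416 is most strongly downregulated.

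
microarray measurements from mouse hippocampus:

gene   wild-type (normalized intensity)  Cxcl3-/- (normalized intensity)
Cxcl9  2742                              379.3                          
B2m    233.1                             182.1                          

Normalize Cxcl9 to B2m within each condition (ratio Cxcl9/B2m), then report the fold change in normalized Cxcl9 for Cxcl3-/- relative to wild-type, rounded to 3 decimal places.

Cxcl9/B2m (wild-type) = 2742 / 233.1 = 11.763
Cxcl9/B2m (Cxcl3-/-) = 379.3 / 182.1 = 2.0829
Fold change = 2.0829 / 11.763 = 0.1771

0.177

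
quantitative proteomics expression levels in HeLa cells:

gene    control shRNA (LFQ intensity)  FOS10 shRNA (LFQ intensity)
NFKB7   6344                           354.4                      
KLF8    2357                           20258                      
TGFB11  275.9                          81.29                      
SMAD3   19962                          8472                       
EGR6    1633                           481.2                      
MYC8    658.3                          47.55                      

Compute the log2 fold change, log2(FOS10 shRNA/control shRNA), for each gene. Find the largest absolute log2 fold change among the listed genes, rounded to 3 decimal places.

log2(354.4/6344) = -4.162  (NFKB7)
log2(20258/2357) = 3.103  (KLF8)
log2(81.29/275.9) = -1.763  (TGFB11)
log2(8472/19962) = -1.236  (SMAD3)
log2(481.2/1633) = -1.763  (EGR6)
log2(47.55/658.3) = -3.791  (MYC8)
The largest magnitude belongs to NFKB7.

4.162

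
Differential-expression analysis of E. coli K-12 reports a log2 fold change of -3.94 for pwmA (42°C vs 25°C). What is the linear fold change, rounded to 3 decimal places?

Fold change = 2^(-3.94) = 0.0652

0.065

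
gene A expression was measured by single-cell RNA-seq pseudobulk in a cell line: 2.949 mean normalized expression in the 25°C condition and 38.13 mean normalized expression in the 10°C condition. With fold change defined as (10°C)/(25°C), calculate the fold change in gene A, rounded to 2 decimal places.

12.93

Fold change = 38.13 / 2.949 = 12.930
gene A is upregulated.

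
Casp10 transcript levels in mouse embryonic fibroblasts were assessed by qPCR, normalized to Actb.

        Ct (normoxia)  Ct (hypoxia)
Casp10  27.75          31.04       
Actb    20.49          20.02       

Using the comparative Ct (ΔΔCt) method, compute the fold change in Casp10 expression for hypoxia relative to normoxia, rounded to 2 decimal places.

0.07

ΔCt(normoxia) = 27.750 − 20.490 = 7.260
ΔCt(hypoxia) = 31.040 − 20.020 = 11.020
ΔΔCt = 11.020 − 7.260 = 3.760
Fold change = 2^(−3.760) = 0.074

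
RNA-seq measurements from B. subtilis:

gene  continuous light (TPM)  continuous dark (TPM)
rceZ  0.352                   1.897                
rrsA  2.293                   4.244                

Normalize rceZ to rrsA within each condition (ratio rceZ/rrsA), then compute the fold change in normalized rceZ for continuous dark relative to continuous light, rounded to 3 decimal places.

2.912

rceZ/rrsA (continuous light) = 0.352 / 2.293 = 0.15351
rceZ/rrsA (continuous dark) = 1.897 / 4.244 = 0.44698
Fold change = 0.44698 / 0.15351 = 2.9117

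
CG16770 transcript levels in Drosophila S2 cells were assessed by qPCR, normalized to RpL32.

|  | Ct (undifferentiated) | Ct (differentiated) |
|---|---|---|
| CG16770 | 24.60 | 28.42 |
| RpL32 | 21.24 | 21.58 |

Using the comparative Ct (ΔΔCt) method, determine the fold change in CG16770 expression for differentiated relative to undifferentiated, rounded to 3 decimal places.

ΔCt(undifferentiated) = 24.600 − 21.240 = 3.360
ΔCt(differentiated) = 28.420 − 21.580 = 6.840
ΔΔCt = 6.840 − 3.360 = 3.480
Fold change = 2^(−3.480) = 0.0896

0.090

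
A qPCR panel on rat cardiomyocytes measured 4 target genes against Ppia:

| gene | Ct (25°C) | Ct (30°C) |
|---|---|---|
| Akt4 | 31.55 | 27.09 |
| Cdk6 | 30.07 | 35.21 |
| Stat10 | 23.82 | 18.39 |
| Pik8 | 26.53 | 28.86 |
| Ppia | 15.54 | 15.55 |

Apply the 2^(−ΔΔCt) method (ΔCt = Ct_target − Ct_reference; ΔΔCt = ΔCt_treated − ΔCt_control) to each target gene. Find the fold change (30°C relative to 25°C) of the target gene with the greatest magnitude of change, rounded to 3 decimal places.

43.411

Akt4: ΔΔCt = (27.09−15.55) − (31.55−15.54) = 11.54 − 16.01 = -4.47; fold change = 2^4.47 = 22.162
Cdk6: ΔΔCt = (35.21−15.55) − (30.07−15.54) = 19.66 − 14.53 = 5.13; fold change = 2^-5.13 = 0.029
Stat10: ΔΔCt = (18.39−15.55) − (23.82−15.54) = 2.84 − 8.28 = -5.44; fold change = 2^5.44 = 43.411
Pik8: ΔΔCt = (28.86−15.55) − (26.53−15.54) = 13.31 − 10.99 = 2.32; fold change = 2^-2.32 = 0.200
Stat10 has the largest |ΔΔCt| = 5.44.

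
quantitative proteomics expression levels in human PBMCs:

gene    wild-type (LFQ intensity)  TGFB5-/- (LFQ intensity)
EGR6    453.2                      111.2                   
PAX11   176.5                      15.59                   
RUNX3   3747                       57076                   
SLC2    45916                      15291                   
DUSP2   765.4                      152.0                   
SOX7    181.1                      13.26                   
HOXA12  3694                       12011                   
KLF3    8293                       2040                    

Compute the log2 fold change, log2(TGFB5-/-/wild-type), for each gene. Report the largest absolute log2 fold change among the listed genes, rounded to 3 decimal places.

log2(111.2/453.2) = -2.027  (EGR6)
log2(15.59/176.5) = -3.501  (PAX11)
log2(57076/3747) = 3.929  (RUNX3)
log2(15291/45916) = -1.586  (SLC2)
log2(152.0/765.4) = -2.332  (DUSP2)
log2(13.26/181.1) = -3.772  (SOX7)
log2(12011/3694) = 1.701  (HOXA12)
log2(2040/8293) = -2.023  (KLF3)
The largest magnitude belongs to RUNX3.

3.929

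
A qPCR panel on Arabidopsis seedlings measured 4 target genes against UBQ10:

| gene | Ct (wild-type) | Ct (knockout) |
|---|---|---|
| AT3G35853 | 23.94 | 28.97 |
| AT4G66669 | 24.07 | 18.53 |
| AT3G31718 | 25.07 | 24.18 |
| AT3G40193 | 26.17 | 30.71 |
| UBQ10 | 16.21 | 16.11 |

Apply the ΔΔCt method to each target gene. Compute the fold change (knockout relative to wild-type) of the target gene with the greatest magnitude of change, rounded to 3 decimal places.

43.411

AT3G35853: ΔΔCt = (28.97−16.11) − (23.94−16.21) = 12.86 − 7.73 = 5.13; fold change = 2^-5.13 = 0.029
AT4G66669: ΔΔCt = (18.53−16.11) − (24.07−16.21) = 2.42 − 7.86 = -5.44; fold change = 2^5.44 = 43.411
AT3G31718: ΔΔCt = (24.18−16.11) − (25.07−16.21) = 8.07 − 8.86 = -0.79; fold change = 2^0.79 = 1.729
AT3G40193: ΔΔCt = (30.71−16.11) − (26.17−16.21) = 14.60 − 9.96 = 4.64; fold change = 2^-4.64 = 0.040
AT4G66669 has the largest |ΔΔCt| = 5.44.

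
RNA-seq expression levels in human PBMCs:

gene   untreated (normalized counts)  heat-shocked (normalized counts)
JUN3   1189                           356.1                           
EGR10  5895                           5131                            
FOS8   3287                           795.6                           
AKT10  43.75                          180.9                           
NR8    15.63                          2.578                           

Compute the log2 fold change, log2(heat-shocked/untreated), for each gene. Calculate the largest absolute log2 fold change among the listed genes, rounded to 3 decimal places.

log2(356.1/1189) = -1.739  (JUN3)
log2(5131/5895) = -0.200  (EGR10)
log2(795.6/3287) = -2.047  (FOS8)
log2(180.9/43.75) = 2.048  (AKT10)
log2(2.578/15.63) = -2.600  (NR8)
The largest magnitude belongs to NR8.

2.600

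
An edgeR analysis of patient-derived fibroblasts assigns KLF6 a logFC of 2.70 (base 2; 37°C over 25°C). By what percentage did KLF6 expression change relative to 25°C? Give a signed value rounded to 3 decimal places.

Fold change = 2^(2.70) = 6.4980
Percent change = (FC − 1) × 100% = (6.4980 − 1) × 100 = 549.802%

549.802%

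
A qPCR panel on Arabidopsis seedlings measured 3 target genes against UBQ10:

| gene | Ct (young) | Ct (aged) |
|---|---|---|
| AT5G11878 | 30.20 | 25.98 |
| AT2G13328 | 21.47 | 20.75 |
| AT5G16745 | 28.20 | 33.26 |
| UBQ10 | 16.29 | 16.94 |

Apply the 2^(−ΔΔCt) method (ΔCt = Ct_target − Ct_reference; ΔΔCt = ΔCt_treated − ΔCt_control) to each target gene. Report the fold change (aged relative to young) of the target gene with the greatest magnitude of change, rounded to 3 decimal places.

AT5G11878: ΔΔCt = (25.98−16.94) − (30.20−16.29) = 9.04 − 13.91 = -4.87; fold change = 2^4.87 = 29.243
AT2G13328: ΔΔCt = (20.75−16.94) − (21.47−16.29) = 3.81 − 5.18 = -1.37; fold change = 2^1.37 = 2.585
AT5G16745: ΔΔCt = (33.26−16.94) − (28.20−16.29) = 16.32 − 11.91 = 4.41; fold change = 2^-4.41 = 0.047
AT5G11878 has the largest |ΔΔCt| = 4.87.

29.243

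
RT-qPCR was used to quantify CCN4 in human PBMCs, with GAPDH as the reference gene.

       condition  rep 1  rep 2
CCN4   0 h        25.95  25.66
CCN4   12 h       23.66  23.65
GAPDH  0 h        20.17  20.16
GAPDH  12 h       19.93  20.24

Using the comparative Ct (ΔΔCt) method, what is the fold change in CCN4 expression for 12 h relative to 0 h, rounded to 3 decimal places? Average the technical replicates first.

4.199

Mean Ct: CCN4 0 h 25.805; CCN4 12 h 23.655; GAPDH 0 h 20.165; GAPDH 12 h 20.085
ΔCt(0 h) = 25.805 − 20.165 = 5.640
ΔCt(12 h) = 23.655 − 20.085 = 3.570
ΔΔCt = 3.570 − 5.640 = -2.070
Fold change = 2^(−(-2.070)) = 2^2.070 = 4.1989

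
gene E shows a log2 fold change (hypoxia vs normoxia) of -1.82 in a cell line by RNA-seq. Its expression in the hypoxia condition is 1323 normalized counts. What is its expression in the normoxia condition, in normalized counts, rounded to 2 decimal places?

4671.26

Fold change = 2^(-1.82) = 0.2832
normoxia expression = 1323 / 0.2832 = 4671.26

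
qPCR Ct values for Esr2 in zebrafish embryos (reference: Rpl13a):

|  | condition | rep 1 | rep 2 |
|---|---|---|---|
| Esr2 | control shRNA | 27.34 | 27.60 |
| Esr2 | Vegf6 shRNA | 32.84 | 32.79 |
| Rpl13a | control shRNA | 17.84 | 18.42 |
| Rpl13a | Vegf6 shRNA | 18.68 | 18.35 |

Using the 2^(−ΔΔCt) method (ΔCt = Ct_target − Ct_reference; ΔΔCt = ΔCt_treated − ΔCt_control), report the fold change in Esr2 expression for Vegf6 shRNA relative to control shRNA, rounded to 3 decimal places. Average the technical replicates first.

0.032

Mean Ct: Esr2 control shRNA 27.470; Esr2 Vegf6 shRNA 32.815; Rpl13a control shRNA 18.130; Rpl13a Vegf6 shRNA 18.515
ΔCt(control shRNA) = 27.470 − 18.130 = 9.340
ΔCt(Vegf6 shRNA) = 32.815 − 18.515 = 14.300
ΔΔCt = 14.300 − 9.340 = 4.960
Fold change = 2^(−4.960) = 0.0321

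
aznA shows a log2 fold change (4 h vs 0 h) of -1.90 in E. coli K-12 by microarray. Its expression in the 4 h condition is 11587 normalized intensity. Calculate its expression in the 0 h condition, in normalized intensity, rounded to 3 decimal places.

43244.213

Fold change = 2^(-1.90) = 0.2679
0 h expression = 11587 / 0.2679 = 43244.213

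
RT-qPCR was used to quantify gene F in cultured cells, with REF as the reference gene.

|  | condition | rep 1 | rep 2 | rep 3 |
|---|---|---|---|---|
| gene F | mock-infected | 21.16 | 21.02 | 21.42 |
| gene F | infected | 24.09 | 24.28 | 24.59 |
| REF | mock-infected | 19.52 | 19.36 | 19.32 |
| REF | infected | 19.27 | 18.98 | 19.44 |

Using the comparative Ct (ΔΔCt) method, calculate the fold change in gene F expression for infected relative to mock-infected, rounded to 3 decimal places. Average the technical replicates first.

0.102

Mean Ct: gene F mock-infected 21.200; gene F infected 24.320; REF mock-infected 19.400; REF infected 19.230
ΔCt(mock-infected) = 21.200 − 19.400 = 1.800
ΔCt(infected) = 24.320 − 19.230 = 5.090
ΔΔCt = 5.090 − 1.800 = 3.290
Fold change = 2^(−3.290) = 0.1022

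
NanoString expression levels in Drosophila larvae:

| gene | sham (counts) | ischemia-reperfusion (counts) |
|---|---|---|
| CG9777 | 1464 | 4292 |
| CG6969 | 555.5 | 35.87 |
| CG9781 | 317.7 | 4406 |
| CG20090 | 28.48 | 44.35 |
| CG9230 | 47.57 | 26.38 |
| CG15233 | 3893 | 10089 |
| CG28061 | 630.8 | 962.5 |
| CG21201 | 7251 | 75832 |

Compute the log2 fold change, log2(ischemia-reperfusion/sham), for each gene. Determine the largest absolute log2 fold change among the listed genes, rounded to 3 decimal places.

log2(4292/1464) = 1.552  (CG9777)
log2(35.87/555.5) = -3.953  (CG6969)
log2(4406/317.7) = 3.794  (CG9781)
log2(44.35/28.48) = 0.639  (CG20090)
log2(26.38/47.57) = -0.851  (CG9230)
log2(10089/3893) = 1.374  (CG15233)
log2(962.5/630.8) = 0.610  (CG28061)
log2(75832/7251) = 3.387  (CG21201)
The largest magnitude belongs to CG6969.

3.953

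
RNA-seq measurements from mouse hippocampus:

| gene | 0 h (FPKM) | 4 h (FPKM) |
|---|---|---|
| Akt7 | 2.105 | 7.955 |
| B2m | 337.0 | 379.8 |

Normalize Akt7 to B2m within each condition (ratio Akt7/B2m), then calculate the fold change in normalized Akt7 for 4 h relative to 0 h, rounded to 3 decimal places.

3.353

Akt7/B2m (0 h) = 2.105 / 337.0 = 0.0062463
Akt7/B2m (4 h) = 7.955 / 379.8 = 0.020945
Fold change = 0.020945 / 0.0062463 = 3.3532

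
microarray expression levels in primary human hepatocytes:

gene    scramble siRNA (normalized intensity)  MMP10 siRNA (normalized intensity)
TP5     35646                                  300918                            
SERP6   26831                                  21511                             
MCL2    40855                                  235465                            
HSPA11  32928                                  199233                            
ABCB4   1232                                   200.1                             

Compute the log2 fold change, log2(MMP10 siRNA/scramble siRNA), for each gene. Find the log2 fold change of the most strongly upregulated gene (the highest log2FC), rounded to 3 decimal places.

log2(300918/35646) = 3.078  (TP5)
log2(21511/26831) = -0.319  (SERP6)
log2(235465/40855) = 2.527  (MCL2)
log2(199233/32928) = 2.597  (HSPA11)
log2(200.1/1232) = -2.622  (ABCB4)
TP5 is most strongly upregulated.

3.078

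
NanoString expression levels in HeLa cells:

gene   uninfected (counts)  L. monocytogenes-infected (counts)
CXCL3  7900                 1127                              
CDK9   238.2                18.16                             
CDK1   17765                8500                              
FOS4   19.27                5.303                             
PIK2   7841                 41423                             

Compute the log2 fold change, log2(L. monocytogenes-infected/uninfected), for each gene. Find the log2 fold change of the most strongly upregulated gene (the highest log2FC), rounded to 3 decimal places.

2.401

log2(1127/7900) = -2.809  (CXCL3)
log2(18.16/238.2) = -3.713  (CDK9)
log2(8500/17765) = -1.064  (CDK1)
log2(5.303/19.27) = -1.861  (FOS4)
log2(41423/7841) = 2.401  (PIK2)
PIK2 is most strongly upregulated.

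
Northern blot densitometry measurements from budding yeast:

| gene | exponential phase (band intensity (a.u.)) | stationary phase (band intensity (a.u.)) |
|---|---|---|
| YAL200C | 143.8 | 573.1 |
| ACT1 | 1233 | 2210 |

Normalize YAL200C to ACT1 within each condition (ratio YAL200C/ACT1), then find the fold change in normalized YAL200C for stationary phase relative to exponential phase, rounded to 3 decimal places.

2.224

YAL200C/ACT1 (exponential phase) = 143.8 / 1233 = 0.11663
YAL200C/ACT1 (stationary phase) = 573.1 / 2210 = 0.25932
Fold change = 0.25932 / 0.11663 = 2.2235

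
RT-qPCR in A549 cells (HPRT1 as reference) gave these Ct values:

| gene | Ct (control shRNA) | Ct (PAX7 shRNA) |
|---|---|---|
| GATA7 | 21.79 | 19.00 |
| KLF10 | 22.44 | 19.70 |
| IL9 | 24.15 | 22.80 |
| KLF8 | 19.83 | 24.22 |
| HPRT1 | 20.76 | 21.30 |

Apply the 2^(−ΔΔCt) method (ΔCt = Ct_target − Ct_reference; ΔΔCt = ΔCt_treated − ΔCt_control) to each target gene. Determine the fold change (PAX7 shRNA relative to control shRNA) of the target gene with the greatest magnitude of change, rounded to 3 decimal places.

0.069

GATA7: ΔΔCt = (19.00−21.30) − (21.79−20.76) = -2.30 − 1.03 = -3.33; fold change = 2^3.33 = 10.056
KLF10: ΔΔCt = (19.70−21.30) − (22.44−20.76) = -1.60 − 1.68 = -3.28; fold change = 2^3.28 = 9.714
IL9: ΔΔCt = (22.80−21.30) − (24.15−20.76) = 1.50 − 3.39 = -1.89; fold change = 2^1.89 = 3.706
KLF8: ΔΔCt = (24.22−21.30) − (19.83−20.76) = 2.92 − (-0.93) = 3.85; fold change = 2^-3.85 = 0.069
KLF8 has the largest |ΔΔCt| = 3.85.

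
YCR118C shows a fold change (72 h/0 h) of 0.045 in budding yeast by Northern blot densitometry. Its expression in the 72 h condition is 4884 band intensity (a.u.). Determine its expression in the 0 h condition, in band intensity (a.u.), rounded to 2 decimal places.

108533.33

0 h expression = 4884 / 0.045 = 108533.33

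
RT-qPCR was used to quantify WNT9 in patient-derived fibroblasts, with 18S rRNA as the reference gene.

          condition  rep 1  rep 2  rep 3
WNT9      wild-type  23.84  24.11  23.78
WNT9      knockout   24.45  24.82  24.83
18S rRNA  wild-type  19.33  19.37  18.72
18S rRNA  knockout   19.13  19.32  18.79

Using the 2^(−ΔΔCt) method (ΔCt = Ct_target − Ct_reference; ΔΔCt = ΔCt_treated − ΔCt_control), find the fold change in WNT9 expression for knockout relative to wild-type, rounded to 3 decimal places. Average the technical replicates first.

Mean Ct: WNT9 wild-type 23.910; WNT9 knockout 24.700; 18S rRNA wild-type 19.140; 18S rRNA knockout 19.080
ΔCt(wild-type) = 23.910 − 19.140 = 4.770
ΔCt(knockout) = 24.700 − 19.080 = 5.620
ΔΔCt = 5.620 − 4.770 = 0.850
Fold change = 2^(−0.850) = 0.5548

0.555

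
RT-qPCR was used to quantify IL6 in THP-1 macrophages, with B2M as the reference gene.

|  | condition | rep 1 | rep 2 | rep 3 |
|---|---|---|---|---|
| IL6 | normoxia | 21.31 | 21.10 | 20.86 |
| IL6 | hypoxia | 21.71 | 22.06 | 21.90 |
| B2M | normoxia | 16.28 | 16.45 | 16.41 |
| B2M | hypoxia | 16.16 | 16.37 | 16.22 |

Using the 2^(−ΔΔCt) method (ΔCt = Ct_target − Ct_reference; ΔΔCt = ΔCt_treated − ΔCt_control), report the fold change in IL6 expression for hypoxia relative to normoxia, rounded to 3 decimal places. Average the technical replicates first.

0.525

Mean Ct: IL6 normoxia 21.090; IL6 hypoxia 21.890; B2M normoxia 16.380; B2M hypoxia 16.250
ΔCt(normoxia) = 21.090 − 16.380 = 4.710
ΔCt(hypoxia) = 21.890 − 16.250 = 5.640
ΔΔCt = 5.640 − 4.710 = 0.930
Fold change = 2^(−0.930) = 0.5249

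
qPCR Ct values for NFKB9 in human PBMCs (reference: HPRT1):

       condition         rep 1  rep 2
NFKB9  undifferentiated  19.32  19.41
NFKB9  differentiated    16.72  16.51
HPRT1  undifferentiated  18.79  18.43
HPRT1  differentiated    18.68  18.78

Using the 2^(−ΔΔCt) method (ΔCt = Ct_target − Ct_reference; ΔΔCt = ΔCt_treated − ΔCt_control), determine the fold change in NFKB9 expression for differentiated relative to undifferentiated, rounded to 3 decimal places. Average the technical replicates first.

Mean Ct: NFKB9 undifferentiated 19.365; NFKB9 differentiated 16.615; HPRT1 undifferentiated 18.610; HPRT1 differentiated 18.730
ΔCt(undifferentiated) = 19.365 − 18.610 = 0.755
ΔCt(differentiated) = 16.615 − 18.730 = -2.115
ΔΔCt = -2.115 − 0.755 = -2.870
Fold change = 2^(−(-2.870)) = 2^2.870 = 7.3107

7.311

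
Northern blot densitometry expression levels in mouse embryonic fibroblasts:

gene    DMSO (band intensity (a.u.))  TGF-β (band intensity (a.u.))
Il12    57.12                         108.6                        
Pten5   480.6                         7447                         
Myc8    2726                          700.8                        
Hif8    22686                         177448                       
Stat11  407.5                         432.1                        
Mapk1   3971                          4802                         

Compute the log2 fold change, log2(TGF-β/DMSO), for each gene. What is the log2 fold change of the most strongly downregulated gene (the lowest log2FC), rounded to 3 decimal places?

log2(108.6/57.12) = 0.927  (Il12)
log2(7447/480.6) = 3.954  (Pten5)
log2(700.8/2726) = -1.960  (Myc8)
log2(177448/22686) = 2.968  (Hif8)
log2(432.1/407.5) = 0.085  (Stat11)
log2(4802/3971) = 0.274  (Mapk1)
Myc8 is most strongly downregulated.

-1.960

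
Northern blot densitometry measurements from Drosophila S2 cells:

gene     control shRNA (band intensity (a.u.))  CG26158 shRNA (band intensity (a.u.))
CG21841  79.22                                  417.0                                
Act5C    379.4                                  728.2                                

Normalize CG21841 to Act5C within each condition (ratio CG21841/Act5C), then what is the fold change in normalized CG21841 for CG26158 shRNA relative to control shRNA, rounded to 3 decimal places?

2.743

CG21841/Act5C (control shRNA) = 79.22 / 379.4 = 0.2088
CG21841/Act5C (CG26158 shRNA) = 417.0 / 728.2 = 0.57264
Fold change = 0.57264 / 0.2088 = 2.7425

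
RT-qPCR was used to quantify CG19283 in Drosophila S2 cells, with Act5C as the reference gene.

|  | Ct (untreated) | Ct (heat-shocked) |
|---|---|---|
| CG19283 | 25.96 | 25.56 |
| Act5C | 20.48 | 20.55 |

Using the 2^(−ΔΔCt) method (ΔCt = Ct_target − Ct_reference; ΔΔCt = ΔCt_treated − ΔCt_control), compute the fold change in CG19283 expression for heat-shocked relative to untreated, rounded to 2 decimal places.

1.39

ΔCt(untreated) = 25.960 − 20.480 = 5.480
ΔCt(heat-shocked) = 25.560 − 20.550 = 5.010
ΔΔCt = 5.010 − 5.480 = -0.470
Fold change = 2^(−(-0.470)) = 2^0.470 = 1.385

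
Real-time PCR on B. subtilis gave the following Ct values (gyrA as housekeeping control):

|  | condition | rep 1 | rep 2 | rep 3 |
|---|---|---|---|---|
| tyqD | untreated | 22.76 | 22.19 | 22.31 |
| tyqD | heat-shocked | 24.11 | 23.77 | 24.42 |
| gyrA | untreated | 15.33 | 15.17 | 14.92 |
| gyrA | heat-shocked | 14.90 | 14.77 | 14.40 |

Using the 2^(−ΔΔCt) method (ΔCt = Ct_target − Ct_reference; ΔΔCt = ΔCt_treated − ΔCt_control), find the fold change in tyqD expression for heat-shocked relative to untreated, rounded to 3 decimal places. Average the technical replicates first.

0.228

Mean Ct: tyqD untreated 22.420; tyqD heat-shocked 24.100; gyrA untreated 15.140; gyrA heat-shocked 14.690
ΔCt(untreated) = 22.420 − 15.140 = 7.280
ΔCt(heat-shocked) = 24.100 − 14.690 = 9.410
ΔΔCt = 9.410 − 7.280 = 2.130
Fold change = 2^(−2.130) = 0.2285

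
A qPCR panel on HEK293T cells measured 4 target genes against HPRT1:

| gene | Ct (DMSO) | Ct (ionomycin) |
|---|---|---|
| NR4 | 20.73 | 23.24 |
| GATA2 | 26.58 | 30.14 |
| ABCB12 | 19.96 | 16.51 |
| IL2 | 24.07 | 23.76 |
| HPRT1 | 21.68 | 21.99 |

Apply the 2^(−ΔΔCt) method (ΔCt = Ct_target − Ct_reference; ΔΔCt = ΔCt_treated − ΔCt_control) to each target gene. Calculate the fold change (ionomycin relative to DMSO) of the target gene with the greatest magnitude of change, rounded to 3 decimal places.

NR4: ΔΔCt = (23.24−21.99) − (20.73−21.68) = 1.25 − (-0.95) = 2.20; fold change = 2^-2.20 = 0.218
GATA2: ΔΔCt = (30.14−21.99) − (26.58−21.68) = 8.15 − 4.90 = 3.25; fold change = 2^-3.25 = 0.105
ABCB12: ΔΔCt = (16.51−21.99) − (19.96−21.68) = -5.48 − (-1.72) = -3.76; fold change = 2^3.76 = 13.548
IL2: ΔΔCt = (23.76−21.99) − (24.07−21.68) = 1.77 − 2.39 = -0.62; fold change = 2^0.62 = 1.537
ABCB12 has the largest |ΔΔCt| = 3.76.

13.548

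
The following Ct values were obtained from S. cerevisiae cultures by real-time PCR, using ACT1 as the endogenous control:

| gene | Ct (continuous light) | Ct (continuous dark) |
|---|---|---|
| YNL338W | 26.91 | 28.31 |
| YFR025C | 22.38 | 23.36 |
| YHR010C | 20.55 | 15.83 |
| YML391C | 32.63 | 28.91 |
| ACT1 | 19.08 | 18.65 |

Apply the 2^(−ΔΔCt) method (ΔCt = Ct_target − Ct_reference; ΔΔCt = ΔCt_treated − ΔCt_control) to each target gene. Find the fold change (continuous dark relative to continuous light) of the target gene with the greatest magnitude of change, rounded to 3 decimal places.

19.562

YNL338W: ΔΔCt = (28.31−18.65) − (26.91−19.08) = 9.66 − 7.83 = 1.83; fold change = 2^-1.83 = 0.281
YFR025C: ΔΔCt = (23.36−18.65) − (22.38−19.08) = 4.71 − 3.30 = 1.41; fold change = 2^-1.41 = 0.376
YHR010C: ΔΔCt = (15.83−18.65) − (20.55−19.08) = -2.82 − 1.47 = -4.29; fold change = 2^4.29 = 19.562
YML391C: ΔΔCt = (28.91−18.65) − (32.63−19.08) = 10.26 − 13.55 = -3.29; fold change = 2^3.29 = 9.781
YHR010C has the largest |ΔΔCt| = 4.29.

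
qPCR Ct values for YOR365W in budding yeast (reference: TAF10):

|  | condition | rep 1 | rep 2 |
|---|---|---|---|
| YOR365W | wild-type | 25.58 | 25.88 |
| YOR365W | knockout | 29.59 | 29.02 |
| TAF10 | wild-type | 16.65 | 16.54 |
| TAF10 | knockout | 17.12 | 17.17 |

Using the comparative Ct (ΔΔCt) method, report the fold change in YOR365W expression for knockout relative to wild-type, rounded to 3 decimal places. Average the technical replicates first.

Mean Ct: YOR365W wild-type 25.730; YOR365W knockout 29.305; TAF10 wild-type 16.595; TAF10 knockout 17.145
ΔCt(wild-type) = 25.730 − 16.595 = 9.135
ΔCt(knockout) = 29.305 − 17.145 = 12.160
ΔΔCt = 12.160 − 9.135 = 3.025
Fold change = 2^(−3.025) = 0.1229

0.123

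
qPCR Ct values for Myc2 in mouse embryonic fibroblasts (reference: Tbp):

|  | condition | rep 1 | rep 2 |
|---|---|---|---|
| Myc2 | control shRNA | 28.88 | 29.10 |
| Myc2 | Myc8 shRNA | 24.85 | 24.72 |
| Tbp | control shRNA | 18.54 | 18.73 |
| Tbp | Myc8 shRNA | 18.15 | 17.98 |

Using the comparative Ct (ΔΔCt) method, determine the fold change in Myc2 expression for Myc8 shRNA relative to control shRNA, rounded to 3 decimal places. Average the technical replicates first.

12.424

Mean Ct: Myc2 control shRNA 28.990; Myc2 Myc8 shRNA 24.785; Tbp control shRNA 18.635; Tbp Myc8 shRNA 18.065
ΔCt(control shRNA) = 28.990 − 18.635 = 10.355
ΔCt(Myc8 shRNA) = 24.785 − 18.065 = 6.720
ΔΔCt = 6.720 − 10.355 = -3.635
Fold change = 2^(−(-3.635)) = 2^3.635 = 12.4235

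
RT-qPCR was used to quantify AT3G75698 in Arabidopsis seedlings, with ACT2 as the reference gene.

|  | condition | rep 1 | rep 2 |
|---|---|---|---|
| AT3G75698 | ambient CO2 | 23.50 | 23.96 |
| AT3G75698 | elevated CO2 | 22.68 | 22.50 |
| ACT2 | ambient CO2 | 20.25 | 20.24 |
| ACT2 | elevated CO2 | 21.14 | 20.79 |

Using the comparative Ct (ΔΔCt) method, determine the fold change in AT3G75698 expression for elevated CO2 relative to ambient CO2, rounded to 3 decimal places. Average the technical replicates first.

3.630

Mean Ct: AT3G75698 ambient CO2 23.730; AT3G75698 elevated CO2 22.590; ACT2 ambient CO2 20.245; ACT2 elevated CO2 20.965
ΔCt(ambient CO2) = 23.730 − 20.245 = 3.485
ΔCt(elevated CO2) = 22.590 − 20.965 = 1.625
ΔΔCt = 1.625 − 3.485 = -1.860
Fold change = 2^(−(-1.860)) = 2^1.860 = 3.6301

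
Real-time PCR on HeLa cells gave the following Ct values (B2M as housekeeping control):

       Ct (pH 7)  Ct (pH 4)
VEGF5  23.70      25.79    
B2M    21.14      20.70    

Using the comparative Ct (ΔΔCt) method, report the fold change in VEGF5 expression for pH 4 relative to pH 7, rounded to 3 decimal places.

0.173

ΔCt(pH 7) = 23.700 − 21.140 = 2.560
ΔCt(pH 4) = 25.790 − 20.700 = 5.090
ΔΔCt = 5.090 − 2.560 = 2.530
Fold change = 2^(−2.530) = 0.1731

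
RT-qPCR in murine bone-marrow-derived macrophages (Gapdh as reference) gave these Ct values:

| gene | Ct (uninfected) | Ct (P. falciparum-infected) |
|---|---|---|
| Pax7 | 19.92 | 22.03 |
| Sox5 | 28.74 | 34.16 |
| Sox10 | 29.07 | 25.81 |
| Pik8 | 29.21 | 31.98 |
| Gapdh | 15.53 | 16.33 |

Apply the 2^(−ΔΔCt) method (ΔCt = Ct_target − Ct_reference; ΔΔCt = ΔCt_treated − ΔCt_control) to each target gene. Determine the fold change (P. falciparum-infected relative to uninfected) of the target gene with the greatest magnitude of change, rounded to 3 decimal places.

Pax7: ΔΔCt = (22.03−16.33) − (19.92−15.53) = 5.70 − 4.39 = 1.31; fold change = 2^-1.31 = 0.403
Sox5: ΔΔCt = (34.16−16.33) − (28.74−15.53) = 17.83 − 13.21 = 4.62; fold change = 2^-4.62 = 0.041
Sox10: ΔΔCt = (25.81−16.33) − (29.07−15.53) = 9.48 − 13.54 = -4.06; fold change = 2^4.06 = 16.679
Pik8: ΔΔCt = (31.98−16.33) − (29.21−15.53) = 15.65 − 13.68 = 1.97; fold change = 2^-1.97 = 0.255
Sox5 has the largest |ΔΔCt| = 4.62.

0.041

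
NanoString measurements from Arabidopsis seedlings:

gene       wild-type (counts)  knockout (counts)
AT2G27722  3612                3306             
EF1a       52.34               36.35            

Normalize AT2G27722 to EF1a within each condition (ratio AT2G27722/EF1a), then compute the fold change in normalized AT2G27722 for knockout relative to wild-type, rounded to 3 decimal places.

AT2G27722/EF1a (wild-type) = 3612 / 52.34 = 69.01
AT2G27722/EF1a (knockout) = 3306 / 36.35 = 90.949
Fold change = 90.949 / 69.01 = 1.3179

1.318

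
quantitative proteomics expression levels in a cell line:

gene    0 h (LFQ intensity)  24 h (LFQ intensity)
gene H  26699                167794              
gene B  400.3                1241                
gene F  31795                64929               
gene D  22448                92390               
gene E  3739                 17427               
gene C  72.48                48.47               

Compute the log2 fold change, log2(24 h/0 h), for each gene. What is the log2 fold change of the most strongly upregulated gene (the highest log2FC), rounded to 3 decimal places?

2.652

log2(167794/26699) = 2.652  (gene H)
log2(1241/400.3) = 1.632  (gene B)
log2(64929/31795) = 1.030  (gene F)
log2(92390/22448) = 2.041  (gene D)
log2(17427/3739) = 2.221  (gene E)
log2(48.47/72.48) = -0.580  (gene C)
gene H is most strongly upregulated.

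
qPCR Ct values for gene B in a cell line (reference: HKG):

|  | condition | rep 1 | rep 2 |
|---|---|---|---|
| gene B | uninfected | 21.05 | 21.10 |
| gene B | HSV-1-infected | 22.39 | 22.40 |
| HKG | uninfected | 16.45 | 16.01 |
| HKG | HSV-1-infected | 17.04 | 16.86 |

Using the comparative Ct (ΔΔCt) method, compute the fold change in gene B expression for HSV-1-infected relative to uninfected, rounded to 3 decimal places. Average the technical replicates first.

Mean Ct: gene B uninfected 21.075; gene B HSV-1-infected 22.395; HKG uninfected 16.230; HKG HSV-1-infected 16.950
ΔCt(uninfected) = 21.075 − 16.230 = 4.845
ΔCt(HSV-1-infected) = 22.395 − 16.950 = 5.445
ΔΔCt = 5.445 − 4.845 = 0.600
Fold change = 2^(−0.600) = 0.6598

0.660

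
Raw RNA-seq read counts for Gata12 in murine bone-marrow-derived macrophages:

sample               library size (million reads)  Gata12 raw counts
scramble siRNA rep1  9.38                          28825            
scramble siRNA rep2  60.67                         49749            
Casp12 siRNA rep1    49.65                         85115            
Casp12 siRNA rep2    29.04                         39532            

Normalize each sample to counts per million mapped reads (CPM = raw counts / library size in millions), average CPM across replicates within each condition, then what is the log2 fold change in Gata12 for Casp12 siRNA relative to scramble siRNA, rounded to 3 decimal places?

CPM(scramble siRNA rep1) = 28825 / 9.38 = 3073.0277
CPM(scramble siRNA rep2) = 49749 / 60.67 = 819.9934
CPM(Casp12 siRNA rep1) = 85115 / 49.65 = 1714.3001
CPM(Casp12 siRNA rep2) = 39532 / 29.04 = 1361.2948
mean CPM(scramble siRNA) = 1946.5106; mean CPM(Casp12 siRNA) = 1537.7974
Fold change = 1537.7974 / 1946.5106 = 0.79003
log2(0.79003) = -0.3400

-0.340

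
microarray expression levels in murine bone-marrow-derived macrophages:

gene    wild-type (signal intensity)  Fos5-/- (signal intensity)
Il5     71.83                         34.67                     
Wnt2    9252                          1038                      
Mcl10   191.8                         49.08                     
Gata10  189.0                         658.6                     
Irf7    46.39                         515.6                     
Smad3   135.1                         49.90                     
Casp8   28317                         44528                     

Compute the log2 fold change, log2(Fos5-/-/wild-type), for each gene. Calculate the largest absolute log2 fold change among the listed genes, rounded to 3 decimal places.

3.474

log2(34.67/71.83) = -1.051  (Il5)
log2(1038/9252) = -3.156  (Wnt2)
log2(49.08/191.8) = -1.966  (Mcl10)
log2(658.6/189.0) = 1.801  (Gata10)
log2(515.6/46.39) = 3.474  (Irf7)
log2(49.90/135.1) = -1.437  (Smad3)
log2(44528/28317) = 0.653  (Casp8)
The largest magnitude belongs to Irf7.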